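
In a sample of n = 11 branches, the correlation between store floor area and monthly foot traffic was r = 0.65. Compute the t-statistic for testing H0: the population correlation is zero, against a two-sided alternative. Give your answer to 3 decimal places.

2.566

t = r·√(n−2) / √(1−r²) with r = 0.65, n = 11
  = 0.65·√9 / √(1 − 0.4225)
  = 0.65·3.000000 / 0.759934
  = 1.950000 / 0.759934 = 2.566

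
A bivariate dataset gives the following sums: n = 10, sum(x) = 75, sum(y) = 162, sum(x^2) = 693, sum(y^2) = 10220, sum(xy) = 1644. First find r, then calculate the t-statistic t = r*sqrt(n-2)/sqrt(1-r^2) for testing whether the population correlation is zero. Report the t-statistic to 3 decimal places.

S_xy = nΣxy − ΣxΣy = 10·1644 − 75·162 = 16440 − 12150 = 4290
S_xx = nΣx² − (Σx)² = 10·693 − 75² = 6930 − 5625 = 1305
S_yy = nΣy² − (Σy)² = 10·10220 − 162² = 102200 − 26244 = 75956
r = S_xy / √(S_xx·S_yy) = 4290 / √(1305·75956) = 4290 / √99122580 = 4290 / 9956.0323 = 0.4309
t = r·√(n−2)/√(1−r²) = 0.4309·√8 / √(1−0.185675) = 1.218769 / 0.902400 = 1.351

1.351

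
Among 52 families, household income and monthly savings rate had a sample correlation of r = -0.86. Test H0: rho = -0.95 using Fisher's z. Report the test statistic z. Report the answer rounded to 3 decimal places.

3.769

z_r = atanh(-0.86) = -1.293345,  z_0 = atanh(-0.95) = -1.831781
SE = 1/√(n−3) = 1/√49 = 0.142857
z = (z_r − z_0)/SE = (-1.293345 − (-1.831781)) / 0.142857 = 0.538436 / 0.142857 = 3.769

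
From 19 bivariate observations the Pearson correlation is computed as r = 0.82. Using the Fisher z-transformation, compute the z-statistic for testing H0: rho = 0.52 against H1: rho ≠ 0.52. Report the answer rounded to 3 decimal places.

z_r = atanh(0.82) = 1.156817,  z_0 = atanh(0.52) = 0.576340
SE = 1/√(n−3) = 1/√16 = 0.250000
z = (z_r − z_0)/SE = (1.156817 − 0.576340) / 0.250000 = 0.580477 / 0.250000 = 2.322

2.322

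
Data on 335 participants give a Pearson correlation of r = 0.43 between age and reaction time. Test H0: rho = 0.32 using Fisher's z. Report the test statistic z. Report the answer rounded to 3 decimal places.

Fisher z: atanh(0.43) = 0.459897, atanh(0.32) = 0.331647
z = (z_r − z_0)·√(n−3) = (0.459897 − 0.331647)·√332 = 0.128250 · 18.220867 = 2.337

2.337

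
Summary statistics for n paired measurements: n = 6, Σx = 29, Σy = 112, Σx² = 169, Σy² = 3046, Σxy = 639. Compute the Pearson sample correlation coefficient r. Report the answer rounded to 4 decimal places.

0.5885

S_xy = nΣxy − ΣxΣy = 6·639 − 29·112 = 3834 − 3248 = 586
S_xx = nΣx² − (Σx)² = 6·169 − 29² = 1014 − 841 = 173
S_yy = nΣy² − (Σy)² = 6·3046 − 112² = 18276 − 12544 = 5732
r = S_xy / √(S_xx·S_yy) = 586 / √(173·5732) = 586 / √991636 = 586 / 995.8092 = 0.5885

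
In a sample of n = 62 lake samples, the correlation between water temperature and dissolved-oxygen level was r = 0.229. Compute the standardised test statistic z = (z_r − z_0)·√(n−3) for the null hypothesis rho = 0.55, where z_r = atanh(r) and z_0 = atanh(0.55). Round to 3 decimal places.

-2.959

Fisher z: atanh(0.229) = 0.233134, atanh(0.55) = 0.618381
z = (z_r − z_0)·√(n−3) = (0.233134 − 0.618381)·√59 = -0.385247 · 7.681146 = -2.959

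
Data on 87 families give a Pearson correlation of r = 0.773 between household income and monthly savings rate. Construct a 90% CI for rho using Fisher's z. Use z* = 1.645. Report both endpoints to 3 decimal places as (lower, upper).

Fisher z: z_r = atanh(r) = ½·ln((1+0.773)/(1−0.773)) = 1.027739
SE(z) = 1/√(n−3) = 1/√84 = 0.109109
90% ⇒ z* = 1.645; margin = 1.645·0.109109 = 0.179484
CI on z-scale: (0.848255, 1.207223)
Back-transform: tanh(0.848255) = 0.690157, tanh(1.207223) = 0.835845

(0.690, 0.836)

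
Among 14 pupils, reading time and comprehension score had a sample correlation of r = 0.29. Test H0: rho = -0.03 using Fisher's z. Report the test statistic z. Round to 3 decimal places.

1.090

Fisher z: atanh(0.29) = 0.298566, atanh(-0.03) = -0.030009
z = (z_r − z_0)·√(n−3) = (0.298566 − (-0.030009))·√11 = 0.328575 · 3.316625 = 1.090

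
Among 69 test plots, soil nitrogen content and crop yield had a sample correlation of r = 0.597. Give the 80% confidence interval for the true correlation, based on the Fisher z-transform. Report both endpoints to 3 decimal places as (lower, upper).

(0.486, 0.689)

Fisher z: z_r = atanh(r) = ½·ln((1+0.597)/(1−0.597)) = 0.688473
SE(z) = 1/√(n−3) = 1/√66 = 0.123091
80% ⇒ z* = 1.282; margin = 1.282·0.123091 = 0.157803
CI on z-scale: (0.530670, 0.846276)
Back-transform: tanh(0.530670) = 0.485893, tanh(0.846276) = 0.689119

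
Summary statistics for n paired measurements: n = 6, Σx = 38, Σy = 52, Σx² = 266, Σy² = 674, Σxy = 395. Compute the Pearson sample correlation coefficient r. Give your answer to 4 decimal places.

0.8730

S_xy = nΣxy − ΣxΣy = 6·395 − 38·52 = 2370 − 1976 = 394
S_xx = nΣx² − (Σx)² = 6·266 − 38² = 1596 − 1444 = 152
S_yy = nΣy² − (Σy)² = 6·674 − 52² = 4044 − 2704 = 1340
r = S_xy / √(S_xx·S_yy) = 394 / √(152·1340) = 394 / √203680 = 394 / 451.3092 = 0.8730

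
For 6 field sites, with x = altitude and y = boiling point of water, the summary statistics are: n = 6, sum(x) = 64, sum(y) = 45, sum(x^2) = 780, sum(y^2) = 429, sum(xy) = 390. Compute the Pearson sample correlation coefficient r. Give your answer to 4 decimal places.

-0.9537

Numerator: nΣxy − (Σx)(Σy) = 6·390 − (64)(45) = -540
Denominator: √[(nΣx²−(Σx)²)(nΣy²−(Σy)²)]
  nΣx²−(Σx)² = 6·780 − 4096 = 584;  nΣy²−(Σy)² = 6·429 − 2025 = 549
  √(584·549) = √320616 = 566.2296
r = -540 / 566.2296 = -0.9537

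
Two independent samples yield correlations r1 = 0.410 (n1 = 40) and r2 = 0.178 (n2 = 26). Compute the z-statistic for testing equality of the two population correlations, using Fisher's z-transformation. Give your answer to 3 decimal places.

0.963

z1 = atanh(0.410) = 0.435611,  z2 = atanh(0.178) = 0.179916
SE = √(1/(n1−3) + 1/(n2−3)) = √(1/37 + 1/23) = √(0.0270270 + 0.0434783) = √0.0705053 = 0.265528
z = (z1 − z2)/SE = (0.435611 − 0.179916) / 0.265528 = 0.255695 / 0.265528 = 0.963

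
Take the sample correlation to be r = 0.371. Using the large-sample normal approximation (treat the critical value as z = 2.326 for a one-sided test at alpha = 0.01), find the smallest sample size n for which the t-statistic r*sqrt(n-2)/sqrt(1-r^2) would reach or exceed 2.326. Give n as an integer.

36

Need r·√(n−2)/√(1−r²) ≥ 2.326
√(n−2) ≥ 2.326·√(1−0.137641) / 0.371 = 2.326·0.928633 / 0.371 = 5.8221
n−2 ≥ 33.8968  ⇒  n ≥ 35.8968
Smallest integer n = 36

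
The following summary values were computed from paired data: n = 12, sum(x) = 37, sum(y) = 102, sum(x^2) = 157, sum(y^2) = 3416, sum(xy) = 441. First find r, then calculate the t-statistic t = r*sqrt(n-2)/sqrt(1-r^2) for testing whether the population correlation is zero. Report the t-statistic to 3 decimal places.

1.309

Numerator: nΣxy − (Σx)(Σy) = 12·441 − (37)(102) = 1518
Denominator: √[(nΣx²−(Σx)²)(nΣy²−(Σy)²)]
  nΣx²−(Σx)² = 12·157 − 1369 = 515;  nΣy²−(Σy)² = 12·3416 − 10404 = 30588
  √(515·30588) = √15752820 = 3968.9822
r = 1518 / 3968.9822 = 0.3825
t = r·√(n−2)/√(1−r²) = 0.3825·√10 / √(1−0.146306) = 1.209571 / 0.923956 = 1.309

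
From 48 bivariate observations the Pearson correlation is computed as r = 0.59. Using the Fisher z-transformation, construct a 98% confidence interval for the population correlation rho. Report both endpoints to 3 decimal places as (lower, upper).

(0.319, 0.772)

Fisher z: z_r = atanh(r) = ½·ln((1+0.59)/(1−0.59)) = 0.677666
SE(z) = 1/√(n−3) = 1/√45 = 0.149071
98% ⇒ z* = 2.326; margin = 2.326·0.149071 = 0.346739
CI on z-scale: (0.330927, 1.024405)
Back-transform: tanh(0.330927) = 0.319353, tanh(1.024405) = 0.771655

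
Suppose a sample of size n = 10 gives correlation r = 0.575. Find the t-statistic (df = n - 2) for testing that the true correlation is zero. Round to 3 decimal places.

t = r·√(n−2) / √(1−r²) with r = 0.575, n = 10
  = 0.575·√8 / √(1 − 0.330625)
  = 0.575·2.828427 / 0.818153
  = 1.626346 / 0.818153 = 1.988

1.988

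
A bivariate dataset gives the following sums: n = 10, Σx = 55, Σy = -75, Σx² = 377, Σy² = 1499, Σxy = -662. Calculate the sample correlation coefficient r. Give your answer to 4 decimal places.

-0.9446

S_xy = nΣxy − ΣxΣy = 10·(-662) − 55·(-75) = -6620 − (-4125) = -2495
S_xx = nΣx² − (Σx)² = 10·377 − 55² = 3770 − 3025 = 745
S_yy = nΣy² − (Σy)² = 10·1499 − (-75)² = 14990 − 5625 = 9365
r = S_xy / √(S_xx·S_yy) = -2495 / √(745·9365) = -2495 / √6976925 = -2495 / 2641.3869 = -0.9446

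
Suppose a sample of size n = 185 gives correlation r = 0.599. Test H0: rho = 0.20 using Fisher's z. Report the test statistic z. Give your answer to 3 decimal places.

z_r = atanh(0.599) = 0.691586,  z_0 = atanh(0.20) = 0.202733
SE = 1/√(n−3) = 1/√182 = 0.074125
z = (z_r − z_0)/SE = (0.691586 − 0.202733) / 0.074125 = 0.488853 / 0.074125 = 6.595

6.595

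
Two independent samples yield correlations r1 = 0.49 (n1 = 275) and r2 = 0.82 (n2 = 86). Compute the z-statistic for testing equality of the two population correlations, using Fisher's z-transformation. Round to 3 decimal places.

z1 = atanh(0.49) = 0.536060,  z2 = atanh(0.82) = 1.156817
SE = √(1/(n1−3) + 1/(n2−3)) = √(1/272 + 1/83) = √(0.0036765 + 0.0120482) = √0.0157247 = 0.125398
z = (z1 − z2)/SE = (0.536060 − 1.156817) / 0.125398 = -0.620757 / 0.125398 = -4.950

-4.950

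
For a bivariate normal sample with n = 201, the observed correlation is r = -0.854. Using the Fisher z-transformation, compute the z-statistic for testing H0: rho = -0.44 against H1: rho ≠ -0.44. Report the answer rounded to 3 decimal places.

z_r = atanh(-0.854) = -1.270747,  z_0 = atanh(-0.44) = -0.472231
SE = 1/√(n−3) = 1/√198 = 0.071067
z = (z_r − z_0)/SE = (-1.270747 − (-0.472231)) / 0.071067 = -0.798516 / 0.071067 = -11.236

-11.236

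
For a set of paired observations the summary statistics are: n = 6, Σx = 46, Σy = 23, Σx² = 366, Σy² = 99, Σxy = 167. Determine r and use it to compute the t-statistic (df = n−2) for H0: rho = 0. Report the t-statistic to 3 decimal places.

Numerator: nΣxy − (Σx)(Σy) = 6·167 − (46)(23) = -56
Denominator: √[(nΣx²−(Σx)²)(nΣy²−(Σy)²)]
  nΣx²−(Σx)² = 6·366 − 2116 = 80;  nΣy²−(Σy)² = 6·99 − 529 = 65
  √(80·65) = √5200 = 72.1110
r = -56 / 72.1110 = -0.7766
t = r·√(n−2)/√(1−r²) = -0.7766·√4 / √(1−0.603108) = -1.553200 / 0.629994 = -2.465

-2.465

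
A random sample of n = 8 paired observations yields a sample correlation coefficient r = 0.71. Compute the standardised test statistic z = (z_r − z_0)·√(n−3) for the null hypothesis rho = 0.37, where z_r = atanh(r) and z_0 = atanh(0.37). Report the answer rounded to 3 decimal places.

1.115

z_r = atanh(0.71) = 0.887184,  z_0 = atanh(0.37) = 0.388423
SE = 1/√(n−3) = 1/√5 = 0.447214
z = (z_r − z_0)/SE = (0.887184 − 0.388423) / 0.447214 = 0.498761 / 0.447214 = 1.115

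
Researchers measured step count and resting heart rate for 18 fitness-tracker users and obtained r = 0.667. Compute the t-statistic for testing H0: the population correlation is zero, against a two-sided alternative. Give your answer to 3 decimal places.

t = r·√(n−2) / √(1−r²) with r = 0.667, n = 18
  = 0.667·√16 / √(1 − 0.444889)
  = 0.667·4.000000 / 0.745058
  = 2.668000 / 0.745058 = 3.581

3.581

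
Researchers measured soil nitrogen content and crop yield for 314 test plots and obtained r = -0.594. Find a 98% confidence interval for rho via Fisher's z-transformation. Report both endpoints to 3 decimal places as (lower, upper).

Fisher z: z_r = atanh(r) = ½·ln((1+(-0.594))/(1−(-0.594))) = -0.683824
SE(z) = 1/√(n−3) = 1/√311 = 0.056705
98% ⇒ z* = 2.326; margin = 2.326·0.056705 = 0.131896
CI on z-scale: (-0.815720, -0.551928)
Back-transform: tanh(-0.815720) = -0.672734, tanh(-0.551928) = -0.501964

(-0.673, -0.502)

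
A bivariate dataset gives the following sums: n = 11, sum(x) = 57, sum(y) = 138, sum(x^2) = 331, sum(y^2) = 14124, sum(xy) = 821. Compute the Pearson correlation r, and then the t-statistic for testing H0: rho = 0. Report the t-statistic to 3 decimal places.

0.484

S_xy = nΣxy − ΣxΣy = 11·821 − 57·138 = 9031 − 7866 = 1165
S_xx = nΣx² − (Σx)² = 11·331 − 57² = 3641 − 3249 = 392
S_yy = nΣy² − (Σy)² = 11·14124 − 138² = 155364 − 19044 = 136320
r = S_xy / √(S_xx·S_yy) = 1165 / √(392·136320) = 1165 / √53437440 = 1165 / 7310.0917 = 0.1594
t = r·√(n−2)/√(1−r²) = 0.1594·√9 / √(1−0.025408) = 0.478200 / 0.987214 = 0.484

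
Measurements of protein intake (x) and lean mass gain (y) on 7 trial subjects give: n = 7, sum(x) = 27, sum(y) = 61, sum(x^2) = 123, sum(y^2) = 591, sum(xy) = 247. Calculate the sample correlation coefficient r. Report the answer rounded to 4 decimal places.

0.3499

S_xy = nΣxy − ΣxΣy = 7·247 − 27·61 = 1729 − 1647 = 82
S_xx = nΣx² − (Σx)² = 7·123 − 27² = 861 − 729 = 132
S_yy = nΣy² − (Σy)² = 7·591 − 61² = 4137 − 3721 = 416
r = S_xy / √(S_xx·S_yy) = 82 / √(132·416) = 82 / √54912 = 82 / 234.3331 = 0.3499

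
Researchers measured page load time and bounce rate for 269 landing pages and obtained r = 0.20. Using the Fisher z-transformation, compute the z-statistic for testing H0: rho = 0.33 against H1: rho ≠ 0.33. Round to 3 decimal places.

z_r = atanh(0.20) = 0.202733,  z_0 = atanh(0.33) = 0.342828
SE = 1/√(n−3) = 1/√266 = 0.061314
z = (z_r − z_0)/SE = (0.202733 − 0.342828) / 0.061314 = -0.140095 / 0.061314 = -2.285

-2.285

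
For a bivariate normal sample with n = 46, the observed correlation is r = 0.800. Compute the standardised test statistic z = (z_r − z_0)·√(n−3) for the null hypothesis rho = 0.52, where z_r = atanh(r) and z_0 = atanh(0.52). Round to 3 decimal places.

Fisher z: atanh(0.800) = 1.098612, atanh(0.52) = 0.576340
z = (z_r − z_0)·√(n−3) = (1.098612 − 0.576340)·√43 = 0.522272 · 6.557439 = 3.425

3.425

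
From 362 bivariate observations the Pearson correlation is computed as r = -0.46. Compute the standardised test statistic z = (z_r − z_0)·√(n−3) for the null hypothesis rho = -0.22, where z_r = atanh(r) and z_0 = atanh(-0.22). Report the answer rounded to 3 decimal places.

-5.185

Fisher z: atanh(-0.46) = -0.497311, atanh(-0.22) = -0.223656
z = (z_r − z_0)·√(n−3) = (-0.497311 − (-0.223656))·√359 = -0.273655 · 18.947295 = -5.185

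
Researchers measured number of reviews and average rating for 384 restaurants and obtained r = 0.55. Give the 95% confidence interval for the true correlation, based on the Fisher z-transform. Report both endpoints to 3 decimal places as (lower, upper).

Fisher z: z_r = atanh(r) = ½·ln((1+0.55)/(1−0.55)) = 0.618381
SE(z) = 1/√(n−3) = 1/√381 = 0.051232
95% ⇒ z* = 1.960; margin = 1.960·0.051232 = 0.100415
CI on z-scale: (0.517966, 0.718796)
Back-transform: tanh(0.517966) = 0.476129, tanh(0.718796) = 0.616163

(0.476, 0.616)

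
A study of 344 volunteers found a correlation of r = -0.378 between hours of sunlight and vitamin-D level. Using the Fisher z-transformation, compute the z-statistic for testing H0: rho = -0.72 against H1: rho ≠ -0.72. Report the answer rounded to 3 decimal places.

9.416

z_r = atanh(-0.378) = -0.397724,  z_0 = atanh(-0.72) = -0.907645
SE = 1/√(n−3) = 1/√341 = 0.054153
z = (z_r − z_0)/SE = (-0.397724 − (-0.907645)) / 0.054153 = 0.509921 / 0.054153 = 9.416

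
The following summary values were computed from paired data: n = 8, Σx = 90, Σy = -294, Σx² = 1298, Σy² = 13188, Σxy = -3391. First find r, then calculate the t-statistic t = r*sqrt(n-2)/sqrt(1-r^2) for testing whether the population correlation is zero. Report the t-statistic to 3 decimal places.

-0.249

S_xy = nΣxy − ΣxΣy = 8·(-3391) − 90·(-294) = -27128 − (-26460) = -668
S_xx = nΣx² − (Σx)² = 8·1298 − 90² = 10384 − 8100 = 2284
S_yy = nΣy² − (Σy)² = 8·13188 − (-294)² = 105504 − 86436 = 19068
r = S_xy / √(S_xx·S_yy) = -668 / √(2284·19068) = -668 / √43551312 = -668 / 6599.3418 = -0.1012
t = r·√(n−2)/√(1−r²) = -0.1012·√6 / √(1−0.010241) = -0.247888 / 0.994866 = -0.249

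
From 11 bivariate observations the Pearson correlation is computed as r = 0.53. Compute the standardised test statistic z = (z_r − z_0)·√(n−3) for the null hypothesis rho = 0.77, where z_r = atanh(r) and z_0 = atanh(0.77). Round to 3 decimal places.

-1.217

Fisher z: atanh(0.53) = 0.590145, atanh(0.77) = 1.020328
z = (z_r − z_0)·√(n−3) = (0.590145 − 1.020328)·√8 = -0.430183 · 2.828427 = -1.217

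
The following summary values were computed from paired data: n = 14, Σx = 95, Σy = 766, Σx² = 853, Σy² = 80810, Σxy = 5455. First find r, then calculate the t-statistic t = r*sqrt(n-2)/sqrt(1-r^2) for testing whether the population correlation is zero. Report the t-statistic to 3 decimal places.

0.314

Numerator: nΣxy − (Σx)(Σy) = 14·5455 − (95)(766) = 3600
Denominator: √[(nΣx²−(Σx)²)(nΣy²−(Σy)²)]
  nΣx²−(Σx)² = 14·853 − 9025 = 2917;  nΣy²−(Σy)² = 14·80810 − 586756 = 544584
  √(2917·544584) = √1588551528 = 39856.6372
r = 3600 / 39856.6372 = 0.0903
t = r·√(n−2)/√(1−r²) = 0.0903·√12 / √(1−0.008154) = 0.312808 / 0.995915 = 0.314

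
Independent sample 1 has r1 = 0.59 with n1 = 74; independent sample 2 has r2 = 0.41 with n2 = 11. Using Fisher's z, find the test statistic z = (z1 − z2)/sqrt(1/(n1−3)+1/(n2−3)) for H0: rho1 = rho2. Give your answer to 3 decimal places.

Fisher z-transforms: z1 = atanh(0.59) = 0.677666, z2 = atanh(0.41) = 0.435611; difference d = 0.242055
Var(d) = 1/71 + 1/8 = 0.0140845 + 0.1250000 = 0.1390845
z = d/√Var(d) = 0.242055 / √0.1390845 = 0.242055 / 0.372940 = 0.649

0.649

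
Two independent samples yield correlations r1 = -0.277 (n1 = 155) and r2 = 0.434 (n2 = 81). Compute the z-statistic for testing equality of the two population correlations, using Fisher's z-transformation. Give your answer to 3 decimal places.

-5.379

Fisher z-transforms: z1 = atanh(-0.277) = -0.284430, z2 = atanh(0.434) = 0.464814; difference d = -0.749244
Var(d) = 1/152 + 1/78 = 0.0065789 + 0.0128205 = 0.0193994
z = d/√Var(d) = -0.749244 / √0.0193994 = -0.749244 / 0.139282 = -5.379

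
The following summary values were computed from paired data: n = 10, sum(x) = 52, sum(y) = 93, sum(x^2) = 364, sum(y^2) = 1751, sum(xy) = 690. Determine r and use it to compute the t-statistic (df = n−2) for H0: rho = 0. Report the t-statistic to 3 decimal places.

Numerator: nΣxy − (Σx)(Σy) = 10·690 − (52)(93) = 2064
Denominator: √[(nΣx²−(Σx)²)(nΣy²−(Σy)²)]
  nΣx²−(Σx)² = 10·364 − 2704 = 936;  nΣy²−(Σy)² = 10·1751 − 8649 = 8861
  √(936·8861) = √8293896 = 2879.9125
r = 2064 / 2879.9125 = 0.7167
t = r·√(n−2)/√(1−r²) = 0.7167·√8 / √(1−0.513659) = 2.027134 / 0.697382 = 2.907

2.907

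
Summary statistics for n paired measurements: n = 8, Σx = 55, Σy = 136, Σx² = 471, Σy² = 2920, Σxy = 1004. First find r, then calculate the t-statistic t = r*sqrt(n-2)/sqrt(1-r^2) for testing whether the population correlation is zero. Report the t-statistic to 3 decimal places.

0.743

Numerator: nΣxy − (Σx)(Σy) = 8·1004 − (55)(136) = 552
Denominator: √[(nΣx²−(Σx)²)(nΣy²−(Σy)²)]
  nΣx²−(Σx)² = 8·471 − 3025 = 743;  nΣy²−(Σy)² = 8·2920 − 18496 = 4864
  √(743·4864) = √3613952 = 1901.0397
r = 552 / 1901.0397 = 0.2904
t = r·√(n−2)/√(1−r²) = 0.2904·√6 / √(1−0.084332) = 0.711332 / 0.956905 = 0.743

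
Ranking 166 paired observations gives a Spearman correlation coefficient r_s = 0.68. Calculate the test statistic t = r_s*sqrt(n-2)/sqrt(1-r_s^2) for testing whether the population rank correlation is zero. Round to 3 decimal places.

1 − r_s² = 1 − 0.4624 = 0.5376;  √(1−r_s²) = 0.733212
√(n−2) = √164 = 12.806248
t = r_s·√(n−2)/√(1−r_s²) = 0.68 · 12.806248 / 0.733212 = 11.877

11.877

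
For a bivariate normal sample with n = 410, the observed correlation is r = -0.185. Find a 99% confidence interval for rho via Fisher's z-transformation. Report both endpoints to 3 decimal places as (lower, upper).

(-0.305, -0.059)

z_r = atanh(-0.185) = -0.187155;  SE = 1/√(n−3) = 1/√407 = 0.049568
z-limits: -0.187155 ± 2.576·0.049568 = -0.187155 ± 0.127687 = [-0.314842, -0.059468]
ρ-limits: (tanh -0.314842, tanh -0.059468) = (-0.305, -0.059)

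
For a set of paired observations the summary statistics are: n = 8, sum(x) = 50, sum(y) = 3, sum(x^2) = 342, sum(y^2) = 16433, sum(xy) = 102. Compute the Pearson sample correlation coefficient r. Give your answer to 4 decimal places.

0.1196

Numerator: nΣxy − (Σx)(Σy) = 8·102 − (50)(3) = 666
Denominator: √[(nΣx²−(Σx)²)(nΣy²−(Σy)²)]
  nΣx²−(Σx)² = 8·342 − 2500 = 236;  nΣy²−(Σy)² = 8·16433 − 9 = 131455
  √(236·131455) = √31023380 = 5569.8636
r = 666 / 5569.8636 = 0.1196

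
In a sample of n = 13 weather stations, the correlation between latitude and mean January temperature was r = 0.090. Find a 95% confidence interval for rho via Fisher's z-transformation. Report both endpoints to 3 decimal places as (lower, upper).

Fisher z: z_r = atanh(r) = ½·ln((1+0.090)/(1−0.090)) = 0.090244
SE(z) = 1/√(n−3) = 1/√10 = 0.316228
95% ⇒ z* = 1.960; margin = 1.960·0.316228 = 0.619807
CI on z-scale: (-0.529563, 0.710051)
Back-transform: tanh(-0.529563) = -0.485047, tanh(0.710051) = 0.610709

(-0.485, 0.611)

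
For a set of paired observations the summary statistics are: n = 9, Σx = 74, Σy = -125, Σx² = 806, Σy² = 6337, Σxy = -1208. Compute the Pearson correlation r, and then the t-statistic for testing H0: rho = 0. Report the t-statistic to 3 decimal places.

-0.509

S_xy = nΣxy − ΣxΣy = 9·(-1208) − 74·(-125) = -10872 − (-9250) = -1622
S_xx = nΣx² − (Σx)² = 9·806 − 74² = 7254 − 5476 = 1778
S_yy = nΣy² − (Σy)² = 9·6337 − (-125)² = 57033 − 15625 = 41408
r = S_xy / √(S_xx·S_yy) = -1622 / √(1778·41408) = -1622 / √73623424 = -1622 / 8580.4093 = -0.1890
t = r·√(n−2)/√(1−r²) = -0.1890·√7 / √(1−0.035721) = -0.500047 / 0.981977 = -0.509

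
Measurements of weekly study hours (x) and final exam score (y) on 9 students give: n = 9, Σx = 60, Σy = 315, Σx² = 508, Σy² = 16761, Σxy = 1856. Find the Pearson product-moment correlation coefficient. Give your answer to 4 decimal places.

Numerator: nΣxy − (Σx)(Σy) = 9·1856 − (60)(315) = -2196
Denominator: √[(nΣx²−(Σx)²)(nΣy²−(Σy)²)]
  nΣx²−(Σx)² = 9·508 − 3600 = 972;  nΣy²−(Σy)² = 9·16761 − 99225 = 51624
  √(972·51624) = √50178528 = 7083.6804
r = -2196 / 7083.6804 = -0.3100

-0.3100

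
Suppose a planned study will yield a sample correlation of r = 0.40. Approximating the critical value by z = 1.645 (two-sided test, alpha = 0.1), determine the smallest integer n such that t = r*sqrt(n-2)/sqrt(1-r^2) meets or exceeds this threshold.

17

Need r·√(n−2)/√(1−r²) ≥ 1.645
√(n−2) ≥ 1.645·√(1−0.1600) / 0.40 = 1.645·0.916515 / 0.40 = 3.7692
n−2 ≥ 14.2069  ⇒  n ≥ 16.2069
Smallest integer n = 17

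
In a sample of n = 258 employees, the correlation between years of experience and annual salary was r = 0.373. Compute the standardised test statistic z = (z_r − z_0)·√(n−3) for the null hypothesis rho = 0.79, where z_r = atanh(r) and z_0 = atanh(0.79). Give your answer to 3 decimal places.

Fisher z: atanh(0.373) = 0.391903, atanh(0.79) = 1.071432
z = (z_r − z_0)·√(n−3) = (0.391903 − 1.071432)·√255 = -0.679529 · 15.968719 = -10.851

-10.851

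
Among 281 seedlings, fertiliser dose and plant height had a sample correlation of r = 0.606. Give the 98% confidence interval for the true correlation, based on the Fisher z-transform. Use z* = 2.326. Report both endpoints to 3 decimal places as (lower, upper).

(0.510, 0.687)

Fisher z: z_r = atanh(r) = ½·ln((1+0.606)/(1−0.606)) = 0.702575
SE(z) = 1/√(n−3) = 1/√278 = 0.059976
98% ⇒ z* = 2.326; margin = 2.326·0.059976 = 0.139504
CI on z-scale: (0.563071, 0.842079)
Back-transform: tanh(0.563071) = 0.510252, tanh(0.842079) = 0.686909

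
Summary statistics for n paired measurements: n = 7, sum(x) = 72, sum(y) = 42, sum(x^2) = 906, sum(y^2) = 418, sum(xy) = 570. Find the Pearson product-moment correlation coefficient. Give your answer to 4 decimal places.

Numerator: nΣxy − (Σx)(Σy) = 7·570 − (72)(42) = 966
Denominator: √[(nΣx²−(Σx)²)(nΣy²−(Σy)²)]
  nΣx²−(Σx)² = 7·906 − 5184 = 1158;  nΣy²−(Σy)² = 7·418 − 1764 = 1162
  √(1158·1162) = √1345596 = 1159.9983
r = 966 / 1159.9983 = 0.8328

0.8328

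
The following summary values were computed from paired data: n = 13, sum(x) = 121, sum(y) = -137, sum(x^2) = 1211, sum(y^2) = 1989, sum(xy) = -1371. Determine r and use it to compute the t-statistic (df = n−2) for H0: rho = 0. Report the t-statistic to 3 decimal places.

-1.652

Numerator: nΣxy − (Σx)(Σy) = 13·(-1371) − (121)(-137) = -1246
Denominator: √[(nΣx²−(Σx)²)(nΣy²−(Σy)²)]
  nΣx²−(Σx)² = 13·1211 − 14641 = 1102;  nΣy²−(Σy)² = 13·1989 − 18769 = 7088
  √(1102·7088) = √7810976 = 2794.8123
r = -1246 / 2794.8123 = -0.4458
t = r·√(n−2)/√(1−r²) = -0.4458·√11 / √(1−0.198738) = -1.478551 / 0.895132 = -1.652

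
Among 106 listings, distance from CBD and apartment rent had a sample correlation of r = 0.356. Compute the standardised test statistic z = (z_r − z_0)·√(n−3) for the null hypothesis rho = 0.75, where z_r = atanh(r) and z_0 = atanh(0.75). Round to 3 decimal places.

-6.096

z_r = atanh(0.356) = 0.372298,  z_0 = atanh(0.75) = 0.972955
SE = 1/√(n−3) = 1/√103 = 0.098533
z = (z_r − z_0)/SE = (0.372298 − 0.972955) / 0.098533 = -0.600657 / 0.098533 = -6.096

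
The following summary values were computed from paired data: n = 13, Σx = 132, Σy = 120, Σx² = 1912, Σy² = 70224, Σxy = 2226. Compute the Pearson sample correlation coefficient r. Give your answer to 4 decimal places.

S_xy = nΣxy − ΣxΣy = 13·2226 − 132·120 = 28938 − 15840 = 13098
S_xx = nΣx² − (Σx)² = 13·1912 − 132² = 24856 − 17424 = 7432
S_yy = nΣy² − (Σy)² = 13·70224 − 120² = 912912 − 14400 = 898512
r = S_xy / √(S_xx·S_yy) = 13098 / √(7432·898512) = 13098 / √6677741184 = 13098 / 81717.4472 = 0.1603

0.1603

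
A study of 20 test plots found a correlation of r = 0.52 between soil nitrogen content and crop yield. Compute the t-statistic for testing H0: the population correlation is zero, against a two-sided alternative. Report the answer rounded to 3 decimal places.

1 − r² = 1 − 0.2704 = 0.7296;  √(1−r²) = 0.854166
√(n−2) = √18 = 4.242641
t = r·√(n−2)/√(1−r²) = 0.52 · 4.242641 / 0.854166 = 2.583

2.583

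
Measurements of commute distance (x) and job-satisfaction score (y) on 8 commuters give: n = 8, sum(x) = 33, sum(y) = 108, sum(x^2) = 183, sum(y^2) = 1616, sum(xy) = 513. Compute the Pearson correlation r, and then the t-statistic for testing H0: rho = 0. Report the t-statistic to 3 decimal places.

3.097

Numerator: nΣxy − (Σx)(Σy) = 8·513 − (33)(108) = 540
Denominator: √[(nΣx²−(Σx)²)(nΣy²−(Σy)²)]
  nΣx²−(Σx)² = 8·183 − 1089 = 375;  nΣy²−(Σy)² = 8·1616 − 11664 = 1264
  √(375·1264) = √474000 = 688.4766
r = 540 / 688.4766 = 0.7843
t = r·√(n−2)/√(1−r²) = 0.7843·√6 / √(1−0.615126) = 1.921135 / 0.620382 = 3.097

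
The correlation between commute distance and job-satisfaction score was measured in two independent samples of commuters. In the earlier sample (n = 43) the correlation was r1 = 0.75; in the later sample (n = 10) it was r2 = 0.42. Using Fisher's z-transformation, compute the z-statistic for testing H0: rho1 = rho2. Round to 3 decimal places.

1.282

z1 = atanh(0.75) = 0.972955,  z2 = atanh(0.42) = 0.447692
SE = √(1/(n1−3) + 1/(n2−3)) = √(1/40 + 1/7) = √(0.0250000 + 0.1428571) = √0.1678571 = 0.409704
z = (z1 − z2)/SE = (0.972955 − 0.447692) / 0.409704 = 0.525263 / 0.409704 = 1.282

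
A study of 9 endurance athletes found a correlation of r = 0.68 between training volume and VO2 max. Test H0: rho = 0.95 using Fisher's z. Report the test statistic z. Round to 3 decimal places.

z_r = atanh(0.68) = 0.829114,  z_0 = atanh(0.95) = 1.831781
SE = 1/√(n−3) = 1/√6 = 0.408248
z = (z_r − z_0)/SE = (0.829114 − 1.831781) / 0.408248 = -1.002667 / 0.408248 = -2.456

-2.456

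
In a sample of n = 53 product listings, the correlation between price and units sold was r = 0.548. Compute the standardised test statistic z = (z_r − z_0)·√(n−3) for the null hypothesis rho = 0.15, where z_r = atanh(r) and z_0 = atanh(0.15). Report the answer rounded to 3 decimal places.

Fisher z: atanh(0.548) = 0.615518, atanh(0.15) = 0.151140
z = (z_r − z_0)·√(n−3) = (0.615518 − 0.151140)·√50 = 0.464378 · 7.071068 = 3.284

3.284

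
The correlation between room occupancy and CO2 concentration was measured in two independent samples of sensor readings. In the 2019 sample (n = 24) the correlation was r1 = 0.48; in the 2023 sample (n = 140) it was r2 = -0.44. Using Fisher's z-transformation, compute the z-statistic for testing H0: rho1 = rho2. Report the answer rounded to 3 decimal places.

4.247

z1 = atanh(0.48) = 0.522984,  z2 = atanh(-0.44) = -0.472231
SE = √(1/(n1−3) + 1/(n2−3)) = √(1/21 + 1/137) = √(0.0476190 + 0.0072993) = √0.0549183 = 0.234347
z = (z1 − z2)/SE = (0.522984 − (-0.472231)) / 0.234347 = 0.995215 / 0.234347 = 4.247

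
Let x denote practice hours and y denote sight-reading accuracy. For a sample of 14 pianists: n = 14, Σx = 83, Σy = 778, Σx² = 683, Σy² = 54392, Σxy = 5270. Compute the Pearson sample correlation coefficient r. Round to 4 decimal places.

0.4505

S_xy = nΣxy − ΣxΣy = 14·5270 − 83·778 = 73780 − 64574 = 9206
S_xx = nΣx² − (Σx)² = 14·683 − 83² = 9562 − 6889 = 2673
S_yy = nΣy² − (Σy)² = 14·54392 − 778² = 761488 − 605284 = 156204
r = S_xy / √(S_xx·S_yy) = 9206 / √(2673·156204) = 9206 / √417533292 = 9206 / 20433.6314 = 0.4505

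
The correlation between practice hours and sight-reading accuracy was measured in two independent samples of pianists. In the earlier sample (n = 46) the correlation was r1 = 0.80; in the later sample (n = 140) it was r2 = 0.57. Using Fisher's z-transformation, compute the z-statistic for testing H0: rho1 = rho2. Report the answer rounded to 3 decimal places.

z1 = atanh(0.80) = 1.098612,  z2 = atanh(0.57) = 0.647523
SE = √(1/(n1−3) + 1/(n2−3)) = √(1/43 + 1/137) = √(0.0232558 + 0.0072993) = √0.0305551 = 0.174800
z = (z1 − z2)/SE = (1.098612 − 0.647523) / 0.174800 = 0.451089 / 0.174800 = 2.581

2.581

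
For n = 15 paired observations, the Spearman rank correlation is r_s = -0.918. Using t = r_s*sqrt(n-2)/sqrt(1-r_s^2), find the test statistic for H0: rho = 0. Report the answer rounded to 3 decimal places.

-8.346

1 − r_s² = 1 − 0.842724 = 0.157276;  √(1−r_s²) = 0.396580
√(n−2) = √13 = 3.605551
t = r_s·√(n−2)/√(1−r_s²) = -0.918 · 3.605551 / 0.396580 = -8.346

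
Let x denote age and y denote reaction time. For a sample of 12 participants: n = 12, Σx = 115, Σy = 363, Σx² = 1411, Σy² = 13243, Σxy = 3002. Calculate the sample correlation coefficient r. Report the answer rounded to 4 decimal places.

Numerator: nΣxy − (Σx)(Σy) = 12·3002 − (115)(363) = -5721
Denominator: √[(nΣx²−(Σx)²)(nΣy²−(Σy)²)]
  nΣx²−(Σx)² = 12·1411 − 13225 = 3707;  nΣy²−(Σy)² = 12·13243 − 131769 = 27147
  √(3707·27147) = √100633929 = 10031.6464
r = -5721 / 10031.6464 = -0.5703

-0.5703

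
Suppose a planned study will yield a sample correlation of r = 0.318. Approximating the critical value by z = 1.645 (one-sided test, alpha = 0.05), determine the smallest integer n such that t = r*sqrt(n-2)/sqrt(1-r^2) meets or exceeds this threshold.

27

r√(n−2)/√(1−r²) ≥ 1.645  ⇔  n−2 ≥ (1.645)²·(1−r²)/r²
(1−r²)/r² = (1−0.101124)/0.101124 = 8.8888
n ≥ 2 + 2.706025·8.8888 = 2 + 24.0533 = 26.0533
⌈26.0533⌉ = 27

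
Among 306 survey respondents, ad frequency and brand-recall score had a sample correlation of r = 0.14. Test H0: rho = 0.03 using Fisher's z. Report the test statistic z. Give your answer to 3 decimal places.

1.931

Fisher z: atanh(0.14) = 0.140926, atanh(0.03) = 0.030009
z = (z_r − z_0)·√(n−3) = (0.140926 − 0.030009)·√303 = 0.110917 · 17.406895 = 1.931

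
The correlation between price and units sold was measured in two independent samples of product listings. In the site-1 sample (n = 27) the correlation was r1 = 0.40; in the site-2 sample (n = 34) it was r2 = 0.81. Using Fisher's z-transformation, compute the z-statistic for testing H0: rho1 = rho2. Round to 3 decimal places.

z1 = atanh(0.40) = 0.423649,  z2 = atanh(0.81) = 1.127029
SE = √(1/(n1−3) + 1/(n2−3)) = √(1/24 + 1/31) = √(0.0416667 + 0.0322581) = √0.0739248 = 0.271891
z = (z1 − z2)/SE = (0.423649 − 1.127029) / 0.271891 = -0.703380 / 0.271891 = -2.587

-2.587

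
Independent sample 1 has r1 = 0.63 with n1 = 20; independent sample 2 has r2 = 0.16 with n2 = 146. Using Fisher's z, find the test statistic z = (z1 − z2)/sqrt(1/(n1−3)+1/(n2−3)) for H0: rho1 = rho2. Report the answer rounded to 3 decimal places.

Fisher z-transforms: z1 = atanh(0.63) = 0.741416, z2 = atanh(0.16) = 0.161387; difference d = 0.580029
Var(d) = 1/17 + 1/143 = 0.0588235 + 0.0069930 = 0.0658165
z = d/√Var(d) = 0.580029 / √0.0658165 = 0.580029 / 0.256547 = 2.261

2.261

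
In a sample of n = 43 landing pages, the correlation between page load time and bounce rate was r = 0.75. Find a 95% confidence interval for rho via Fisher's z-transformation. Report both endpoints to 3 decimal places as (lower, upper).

(0.580, 0.857)

Fisher z: z_r = atanh(r) = ½·ln((1+0.75)/(1−0.75)) = 0.972955
SE(z) = 1/√(n−3) = 1/√40 = 0.158114
95% ⇒ z* = 1.960; margin = 1.960·0.158114 = 0.309903
CI on z-scale: (0.663052, 1.282858)
Back-transform: tanh(0.663052) = 0.580391, tanh(1.282858) = 0.857245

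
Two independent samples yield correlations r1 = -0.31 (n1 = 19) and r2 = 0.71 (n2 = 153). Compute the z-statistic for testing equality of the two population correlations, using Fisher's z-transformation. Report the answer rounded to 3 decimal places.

-4.592

Fisher z-transforms: z1 = atanh(-0.31) = -0.320545, z2 = atanh(0.71) = 0.887184; difference d = -1.207729
Var(d) = 1/16 + 1/150 = 0.0625000 + 0.0066667 = 0.0691667
z = d/√Var(d) = -1.207729 / √0.0691667 = -1.207729 / 0.262996 = -4.592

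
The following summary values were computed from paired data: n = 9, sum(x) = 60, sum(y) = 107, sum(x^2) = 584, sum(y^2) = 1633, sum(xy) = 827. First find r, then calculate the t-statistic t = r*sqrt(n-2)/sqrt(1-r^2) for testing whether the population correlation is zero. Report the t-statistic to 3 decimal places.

S_xy = nΣxy − ΣxΣy = 9·827 − 60·107 = 7443 − 6420 = 1023
S_xx = nΣx² − (Σx)² = 9·584 − 60² = 5256 − 3600 = 1656
S_yy = nΣy² − (Σy)² = 9·1633 − 107² = 14697 − 11449 = 3248
r = S_xy / √(S_xx·S_yy) = 1023 / √(1656·3248) = 1023 / √5378688 = 1023 / 2319.1999 = 0.4411
t = r·√(n−2)/√(1−r²) = 0.4411·√7 / √(1−0.194569) = 1.167041 / 0.897458 = 1.300

1.300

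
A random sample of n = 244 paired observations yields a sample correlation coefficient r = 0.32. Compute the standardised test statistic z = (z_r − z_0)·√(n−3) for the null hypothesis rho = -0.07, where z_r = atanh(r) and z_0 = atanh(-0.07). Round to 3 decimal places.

6.237

z_r = atanh(0.32) = 0.331647,  z_0 = atanh(-0.07) = -0.070115
SE = 1/√(n−3) = 1/√241 = 0.064416
z = (z_r − z_0)/SE = (0.331647 − (-0.070115)) / 0.064416 = 0.401762 / 0.064416 = 6.237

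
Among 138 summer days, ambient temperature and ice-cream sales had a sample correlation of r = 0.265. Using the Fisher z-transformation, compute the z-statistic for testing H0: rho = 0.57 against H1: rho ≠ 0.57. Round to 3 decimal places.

z_r = atanh(0.265) = 0.271478,  z_0 = atanh(0.57) = 0.647523
SE = 1/√(n−3) = 1/√135 = 0.086066
z = (z_r − z_0)/SE = (0.271478 − 0.647523) / 0.086066 = -0.376045 / 0.086066 = -4.369

-4.369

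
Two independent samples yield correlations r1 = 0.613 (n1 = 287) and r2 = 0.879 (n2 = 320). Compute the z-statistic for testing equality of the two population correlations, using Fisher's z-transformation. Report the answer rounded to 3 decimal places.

-8.049

z1 = atanh(0.613) = 0.713713,  z2 = atanh(0.879) = 1.371352
SE = √(1/(n1−3) + 1/(n2−3)) = √(1/284 + 1/317) = √(0.0035211 + 0.0031546) = √0.0066757 = 0.081705
z = (z1 − z2)/SE = (0.713713 − 1.371352) / 0.081705 = -0.657639 / 0.081705 = -8.049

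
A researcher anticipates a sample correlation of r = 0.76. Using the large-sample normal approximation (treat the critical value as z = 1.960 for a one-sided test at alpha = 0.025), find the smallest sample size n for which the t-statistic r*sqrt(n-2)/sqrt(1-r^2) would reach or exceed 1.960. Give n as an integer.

r√(n−2)/√(1−r²) ≥ 1.960  ⇔  n−2 ≥ (1.960)²·(1−r²)/r²
(1−r²)/r² = (1−0.5776)/0.5776 = 0.7313
n ≥ 2 + 3.8416·0.7313 = 2 + 2.8094 = 4.8094
⌈4.8094⌉ = 5

5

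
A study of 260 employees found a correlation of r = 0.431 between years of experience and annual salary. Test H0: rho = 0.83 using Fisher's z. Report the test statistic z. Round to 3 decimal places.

-11.655

z_r = atanh(0.431) = 0.461124,  z_0 = atanh(0.83) = 1.188136
SE = 1/√(n−3) = 1/√257 = 0.062378
z = (z_r − z_0)/SE = (0.461124 − 1.188136) / 0.062378 = -0.727012 / 0.062378 = -11.655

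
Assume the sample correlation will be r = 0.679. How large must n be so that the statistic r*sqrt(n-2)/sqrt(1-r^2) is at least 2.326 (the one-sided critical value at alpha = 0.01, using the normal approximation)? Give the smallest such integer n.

9

Need r·√(n−2)/√(1−r²) ≥ 2.326
√(n−2) ≥ 2.326·√(1−0.461041) / 0.679 = 2.326·0.734138 / 0.679 = 2.5149
n−2 ≥ 6.3247  ⇒  n ≥ 8.3247
Smallest integer n = 9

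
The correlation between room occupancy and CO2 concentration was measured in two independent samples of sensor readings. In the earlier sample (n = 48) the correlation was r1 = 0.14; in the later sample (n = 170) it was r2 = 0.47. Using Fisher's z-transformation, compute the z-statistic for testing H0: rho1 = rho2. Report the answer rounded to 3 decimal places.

z1 = atanh(0.14) = 0.140926,  z2 = atanh(0.47) = 0.510070
SE = √(1/(n1−3) + 1/(n2−3)) = √(1/45 + 1/167) = √(0.0222222 + 0.0059880) = √0.0282102 = 0.167959
z = (z1 − z2)/SE = (0.140926 − 0.510070) / 0.167959 = -0.369144 / 0.167959 = -2.198

-2.198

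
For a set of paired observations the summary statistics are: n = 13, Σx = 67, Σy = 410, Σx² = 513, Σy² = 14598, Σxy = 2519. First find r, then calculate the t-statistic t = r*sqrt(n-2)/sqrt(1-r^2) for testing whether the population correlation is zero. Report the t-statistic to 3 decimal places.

3.973

S_xy = nΣxy − ΣxΣy = 13·2519 − 67·410 = 32747 − 27470 = 5277
S_xx = nΣx² − (Σx)² = 13·513 − 67² = 6669 − 4489 = 2180
S_yy = nΣy² − (Σy)² = 13·14598 − 410² = 189774 − 168100 = 21674
r = S_xy / √(S_xx·S_yy) = 5277 / √(2180·21674) = 5277 / √47249320 = 5277 / 6873.8141 = 0.7677
t = r·√(n−2)/√(1−r²) = 0.7677·√11 / √(1−0.589363) = 2.546173 / 0.640810 = 3.973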